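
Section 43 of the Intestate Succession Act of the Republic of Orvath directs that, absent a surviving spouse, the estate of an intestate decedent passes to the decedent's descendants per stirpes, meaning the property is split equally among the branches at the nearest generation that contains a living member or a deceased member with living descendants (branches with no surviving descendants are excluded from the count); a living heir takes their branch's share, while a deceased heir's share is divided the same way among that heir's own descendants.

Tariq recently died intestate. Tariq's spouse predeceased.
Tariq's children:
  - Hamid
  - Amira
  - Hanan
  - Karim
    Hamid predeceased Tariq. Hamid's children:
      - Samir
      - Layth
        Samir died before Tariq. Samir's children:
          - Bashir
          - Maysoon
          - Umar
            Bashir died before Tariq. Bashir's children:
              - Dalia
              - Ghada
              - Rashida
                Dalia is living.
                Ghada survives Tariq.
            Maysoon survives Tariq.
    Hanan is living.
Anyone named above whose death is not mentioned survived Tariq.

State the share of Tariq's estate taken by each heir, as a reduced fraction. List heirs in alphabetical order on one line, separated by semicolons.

There is no surviving spouse, so the entire estate passes to Tariq's descendants per stirpes.
The estate is divided into 4 equal shares of 1/4 among Hamid, Amira, Hanan, Karim.
Hamid predeceased; the 1/4 allotted to Hamid's branch passes to Hamid's issue by representation.
The 1/4 is divided into 2 equal shares of 1/8 among Samir, Layth.
Samir predeceased; the 1/8 allotted to Samir's branch passes to Samir's issue by representation.
The 1/8 is divided into 3 equal shares of 1/24 among Bashir, Maysoon, Umar.
Bashir predeceased; the 1/24 allotted to Bashir's branch passes to Bashir's issue by representation.
The 1/24 is divided into 3 equal shares of 1/72 among Dalia, Ghada, Rashida.
Dalia is living and takes 1/72.
Ghada is living and takes 1/72.
Rashida is living and takes 1/72.
Maysoon is living and takes 1/24.
Umar is living and takes 1/24.
Layth is living and takes 1/8.
Amira is living and takes 1/4.
Hanan is living and takes 1/4.
Karim is living and takes 1/4.

Amira 1/4; Dalia 1/72; Ghada 1/72; Hanan 1/4; Karim 1/4; Layth 1/8; Maysoon 1/24; Rashida 1/72; Umar 1/24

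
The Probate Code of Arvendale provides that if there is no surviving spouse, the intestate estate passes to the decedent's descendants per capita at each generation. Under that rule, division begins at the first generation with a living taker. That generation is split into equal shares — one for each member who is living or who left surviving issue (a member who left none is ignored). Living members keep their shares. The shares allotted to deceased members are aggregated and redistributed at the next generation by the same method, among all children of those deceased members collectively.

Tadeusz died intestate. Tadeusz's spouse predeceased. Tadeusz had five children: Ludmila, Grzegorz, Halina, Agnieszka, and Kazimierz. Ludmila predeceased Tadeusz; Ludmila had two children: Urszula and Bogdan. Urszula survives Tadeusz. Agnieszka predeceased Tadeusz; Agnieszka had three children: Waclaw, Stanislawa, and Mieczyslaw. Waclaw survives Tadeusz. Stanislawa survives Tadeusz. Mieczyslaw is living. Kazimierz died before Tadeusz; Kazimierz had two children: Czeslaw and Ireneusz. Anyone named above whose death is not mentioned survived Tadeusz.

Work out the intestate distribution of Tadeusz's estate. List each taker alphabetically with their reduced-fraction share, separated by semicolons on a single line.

There is no surviving spouse, so the entire estate passes to Tadeusz's descendants per capita at each generation.
At generation 1 (Ludmila, Grzegorz, Halina, Agnieszka, Kazimierz) there are 5 shares of (1)/5 = 1/5 each.
Living: Grzegorz and Halina — each takes 1/5.
Deceased: Ludmila, Agnieszka, and Kazimierz. Their combined 3/5 is pooled and carried to generation 2.
At generation 2 (Urszula, Bogdan, Waclaw, Stanislawa, Mieczyslaw, Czeslaw, Ireneusz) there are 7 shares of (3/5)/7 = 3/35 each.
Living: Urszula, Bogdan, Waclaw, Stanislawa, Mieczyslaw, Czeslaw, and Ireneusz — each takes 3/35.

Bogdan 3/35; Czeslaw 3/35; Grzegorz 1/5; Halina 1/5; Ireneusz 3/35; Mieczyslaw 3/35; Stanislawa 3/35; Urszula 3/35; Waclaw 3/35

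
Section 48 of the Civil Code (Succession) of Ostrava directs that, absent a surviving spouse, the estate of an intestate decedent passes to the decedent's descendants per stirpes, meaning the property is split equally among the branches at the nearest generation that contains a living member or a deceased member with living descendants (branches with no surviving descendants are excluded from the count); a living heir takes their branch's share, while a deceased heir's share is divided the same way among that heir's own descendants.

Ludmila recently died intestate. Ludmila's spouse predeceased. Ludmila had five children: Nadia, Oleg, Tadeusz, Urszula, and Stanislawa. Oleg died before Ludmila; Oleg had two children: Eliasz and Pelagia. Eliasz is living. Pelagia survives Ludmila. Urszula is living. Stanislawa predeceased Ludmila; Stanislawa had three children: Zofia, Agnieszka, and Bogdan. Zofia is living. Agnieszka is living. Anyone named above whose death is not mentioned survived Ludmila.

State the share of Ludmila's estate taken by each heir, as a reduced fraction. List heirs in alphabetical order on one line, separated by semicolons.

Agnieszka 1/15; Bogdan 1/15; Eliasz 1/10; Nadia 1/5; Pelagia 1/10; Tadeusz 1/5; Urszula 1/5; Zofia 1/15

There is no surviving spouse, so the entire estate passes to Ludmila's descendants per stirpes.
The estate is divided into 5 equal shares of 1/5 among Nadia, Oleg, Tadeusz, Urszula, Stanislawa.
Nadia is living and takes 1/5.
Oleg predeceased; the 1/5 allotted to Oleg's branch passes to Oleg's issue by representation.
The 1/5 is divided into 2 equal shares of 1/10 among Eliasz, Pelagia.
Eliasz is living and takes 1/10.
Pelagia is living and takes 1/10.
Tadeusz is living and takes 1/5.
Urszula is living and takes 1/5.
Stanislawa predeceased; the 1/5 allotted to Stanislawa's branch passes to Stanislawa's issue by representation.
The 1/5 is divided into 3 equal shares of 1/15 among Zofia, Agnieszka, Bogdan.
Zofia is living and takes 1/15.
Agnieszka is living and takes 1/15.
Bogdan is living and takes 1/15.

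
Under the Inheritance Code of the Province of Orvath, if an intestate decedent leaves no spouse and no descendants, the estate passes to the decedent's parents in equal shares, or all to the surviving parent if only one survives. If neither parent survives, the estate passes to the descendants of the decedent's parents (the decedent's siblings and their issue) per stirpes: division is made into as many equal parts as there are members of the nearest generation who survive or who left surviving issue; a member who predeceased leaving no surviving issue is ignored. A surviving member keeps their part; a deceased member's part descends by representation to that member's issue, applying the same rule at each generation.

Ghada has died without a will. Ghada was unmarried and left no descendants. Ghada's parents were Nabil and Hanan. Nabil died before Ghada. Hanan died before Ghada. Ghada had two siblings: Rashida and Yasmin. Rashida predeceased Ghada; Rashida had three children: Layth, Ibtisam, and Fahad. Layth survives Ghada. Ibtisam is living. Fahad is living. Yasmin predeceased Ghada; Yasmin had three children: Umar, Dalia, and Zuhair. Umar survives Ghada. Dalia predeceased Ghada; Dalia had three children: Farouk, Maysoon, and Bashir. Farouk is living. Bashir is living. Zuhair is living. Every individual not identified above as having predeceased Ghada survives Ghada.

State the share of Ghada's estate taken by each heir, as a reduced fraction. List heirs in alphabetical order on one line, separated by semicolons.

Neither parent survives and there are no descendants, so the estate passes to Ghada's siblings and their issue per stirpes.
The estate is divided into 2 equal shares of 1/2 among Rashida, Yasmin.
Rashida predeceased; the 1/2 allotted to Rashida's branch passes to Rashida's issue by representation.
The 1/2 is divided into 3 equal shares of 1/6 among Layth, Ibtisam, Fahad.
Layth is living and takes 1/6.
Ibtisam is living and takes 1/6.
Fahad is living and takes 1/6.
Yasmin predeceased; the 1/2 allotted to Yasmin's branch passes to Yasmin's issue by representation.
The 1/2 is divided into 3 equal shares of 1/6 among Umar, Dalia, Zuhair.
Umar is living and takes 1/6.
Dalia predeceased; the 1/6 allotted to Dalia's branch passes to Dalia's issue by representation.
The 1/6 is divided into 3 equal shares of 1/18 among Farouk, Maysoon, Bashir.
Farouk is living and takes 1/18.
Maysoon is living and takes 1/18.
Bashir is living and takes 1/18.
Zuhair is living and takes 1/6.

Bashir 1/18; Fahad 1/6; Farouk 1/18; Ibtisam 1/6; Layth 1/6; Maysoon 1/18; Umar 1/6; Zuhair 1/6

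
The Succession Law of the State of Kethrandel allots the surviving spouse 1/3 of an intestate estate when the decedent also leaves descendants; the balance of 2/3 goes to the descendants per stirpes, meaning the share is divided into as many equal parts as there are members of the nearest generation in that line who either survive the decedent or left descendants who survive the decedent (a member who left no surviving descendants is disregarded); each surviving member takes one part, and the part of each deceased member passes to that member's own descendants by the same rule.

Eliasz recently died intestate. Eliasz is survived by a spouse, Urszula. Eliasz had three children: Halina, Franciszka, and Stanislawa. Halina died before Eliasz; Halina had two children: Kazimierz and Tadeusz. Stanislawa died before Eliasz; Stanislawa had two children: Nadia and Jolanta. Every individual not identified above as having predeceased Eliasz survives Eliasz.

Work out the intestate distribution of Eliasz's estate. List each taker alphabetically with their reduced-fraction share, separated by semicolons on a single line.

Franciszka 2/9; Jolanta 1/9; Kazimierz 1/9; Nadia 1/9; Tadeusz 1/9; Urszula 1/3

Urszula, as surviving spouse, takes 1/3.
The remaining 2/3 passes to Eliasz's descendants per stirpes.
The 2/3 is divided into 3 equal shares of 2/9 among Halina, Franciszka, Stanislawa.
Halina predeceased; the 2/9 allotted to Halina's branch passes to Halina's issue by representation.
The 2/9 is divided into 2 equal shares of 1/9 among Kazimierz, Tadeusz.
Kazimierz is living and takes 1/9.
Tadeusz is living and takes 1/9.
Franciszka is living and takes 2/9.
Stanislawa predeceased; the 2/9 allotted to Stanislawa's branch passes to Stanislawa's issue by representation.
The 2/9 is divided into 2 equal shares of 1/9 among Nadia, Jolanta.
Nadia is living and takes 1/9.
Jolanta is living and takes 1/9.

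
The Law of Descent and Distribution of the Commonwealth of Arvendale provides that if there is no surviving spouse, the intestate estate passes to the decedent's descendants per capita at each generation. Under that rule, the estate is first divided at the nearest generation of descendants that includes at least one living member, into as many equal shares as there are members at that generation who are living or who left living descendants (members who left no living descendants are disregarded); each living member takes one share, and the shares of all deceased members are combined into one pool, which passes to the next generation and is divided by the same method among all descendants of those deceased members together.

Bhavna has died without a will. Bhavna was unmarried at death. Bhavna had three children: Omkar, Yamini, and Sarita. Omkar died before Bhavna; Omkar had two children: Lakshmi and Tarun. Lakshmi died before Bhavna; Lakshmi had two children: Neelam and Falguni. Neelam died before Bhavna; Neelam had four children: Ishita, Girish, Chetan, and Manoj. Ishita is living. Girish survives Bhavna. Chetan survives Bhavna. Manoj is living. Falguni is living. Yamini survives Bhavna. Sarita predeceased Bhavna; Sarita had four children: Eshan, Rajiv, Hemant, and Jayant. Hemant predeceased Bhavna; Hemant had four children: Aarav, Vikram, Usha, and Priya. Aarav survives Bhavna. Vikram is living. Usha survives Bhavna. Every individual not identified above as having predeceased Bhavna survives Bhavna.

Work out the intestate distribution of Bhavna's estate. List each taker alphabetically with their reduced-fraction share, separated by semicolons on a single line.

There is no surviving spouse, so the entire estate passes to Bhavna's descendants per capita at each generation.
At generation 1 (Omkar, Yamini, Sarita) there are 3 shares of (1)/3 = 1/3 each.
Living: Yamini — each takes 1/3.
Deceased: Omkar and Sarita. Their combined 2/3 is pooled and carried to generation 2.
At generation 2 (Lakshmi, Tarun, Eshan, Rajiv, Hemant, Jayant) there are 6 shares of (2/3)/6 = 1/9 each.
Living: Tarun, Eshan, Rajiv, and Jayant — each takes 1/9.
Deceased: Lakshmi and Hemant. Their combined 2/9 is pooled and carried to generation 3.
At generation 3 (Neelam, Falguni, Aarav, Vikram, Usha, Priya) there are 6 shares of (2/9)/6 = 1/27 each.
Living: Falguni, Aarav, Vikram, Usha, and Priya — each takes 1/27.
Deceased: Neelam. That 1/27 share is carried to generation 4.
At generation 4 (Ishita, Girish, Chetan, Manoj) there are 4 shares of (1/27)/4 = 1/108 each.
Living: Ishita, Girish, Chetan, and Manoj — each takes 1/108.

Aarav 1/27; Chetan 1/108; Eshan 1/9; Falguni 1/27; Girish 1/108; Ishita 1/108; Jayant 1/9; Manoj 1/108; Priya 1/27; Rajiv 1/9; Tarun 1/9; Usha 1/27; Vikram 1/27; Yamini 1/3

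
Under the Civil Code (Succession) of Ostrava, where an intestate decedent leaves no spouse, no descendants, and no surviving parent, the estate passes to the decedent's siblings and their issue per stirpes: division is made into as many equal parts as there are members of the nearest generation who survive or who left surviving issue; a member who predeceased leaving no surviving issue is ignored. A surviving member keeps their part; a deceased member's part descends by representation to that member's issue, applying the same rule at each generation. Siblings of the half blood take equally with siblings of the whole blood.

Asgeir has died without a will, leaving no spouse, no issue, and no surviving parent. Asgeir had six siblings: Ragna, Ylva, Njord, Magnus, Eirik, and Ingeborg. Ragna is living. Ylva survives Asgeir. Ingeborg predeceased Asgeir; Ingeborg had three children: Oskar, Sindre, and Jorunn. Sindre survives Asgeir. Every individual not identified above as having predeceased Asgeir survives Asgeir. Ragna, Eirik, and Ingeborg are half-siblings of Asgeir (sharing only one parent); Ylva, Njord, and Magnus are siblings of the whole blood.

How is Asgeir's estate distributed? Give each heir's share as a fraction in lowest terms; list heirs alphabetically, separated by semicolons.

No spouse, descendants, or parent survives, so the estate passes to Asgeir's siblings per stirpes.
Half-blood and whole-blood siblings take equally under the stated rule.
The estate is divided into 6 equal shares of 1/6 among Ragna, Ylva, Njord, Magnus, Eirik, Ingeborg.
Ragna is living and takes 1/6.
Ylva is living and takes 1/6.
Njord is living and takes 1/6.
Magnus is living and takes 1/6.
Eirik is living and takes 1/6.
Ingeborg predeceased; the 1/6 allotted to Ingeborg's branch passes to Ingeborg's issue by representation.
The 1/6 is divided into 3 equal shares of 1/18 among Oskar, Sindre, Jorunn.
Oskar is living and takes 1/18.
Sindre is living and takes 1/18.
Jorunn is living and takes 1/18.

Eirik 1/6; Jorunn 1/18; Magnus 1/6; Njord 1/6; Oskar 1/18; Ragna 1/6; Sindre 1/18; Ylva 1/6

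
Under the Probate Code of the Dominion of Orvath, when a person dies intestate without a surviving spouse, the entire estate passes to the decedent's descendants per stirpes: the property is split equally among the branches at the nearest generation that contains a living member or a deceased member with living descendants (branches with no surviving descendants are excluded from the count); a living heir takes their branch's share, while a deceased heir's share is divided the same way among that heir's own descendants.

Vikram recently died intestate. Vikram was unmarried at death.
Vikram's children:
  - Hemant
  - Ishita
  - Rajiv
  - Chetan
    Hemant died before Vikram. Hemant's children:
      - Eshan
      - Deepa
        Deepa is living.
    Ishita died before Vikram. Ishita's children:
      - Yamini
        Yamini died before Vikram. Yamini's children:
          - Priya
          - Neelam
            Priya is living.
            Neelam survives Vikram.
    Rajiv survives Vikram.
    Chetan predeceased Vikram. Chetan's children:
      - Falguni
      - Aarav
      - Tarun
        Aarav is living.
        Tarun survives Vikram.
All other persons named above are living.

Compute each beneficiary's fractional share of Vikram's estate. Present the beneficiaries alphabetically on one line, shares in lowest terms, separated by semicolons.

Aarav 1/12; Deepa 1/8; Eshan 1/8; Falguni 1/12; Neelam 1/8; Priya 1/8; Rajiv 1/4; Tarun 1/12

There is no surviving spouse, so the entire estate passes to Vikram's descendants per stirpes.
The estate is divided into 4 equal shares of 1/4 among Hemant, Ishita, Rajiv, Chetan.
Hemant predeceased; the 1/4 allotted to Hemant's branch passes to Hemant's issue by representation.
The 1/4 is divided into 2 equal shares of 1/8 among Eshan, Deepa.
Eshan is living and takes 1/8.
Deepa is living and takes 1/8.
Ishita predeceased; the 1/4 allotted to Ishita's branch passes to Ishita's issue by representation.
Yamini's line is the sole branch at this level, so the full 1/4 passes to Yamini's issue by representation.
The 1/4 is divided into 2 equal shares of 1/8 among Priya, Neelam.
Priya is living and takes 1/8.
Neelam is living and takes 1/8.
Rajiv is living and takes 1/4.
Chetan predeceased; the 1/4 allotted to Chetan's branch passes to Chetan's issue by representation.
The 1/4 is divided into 3 equal shares of 1/12 among Falguni, Aarav, Tarun.
Falguni is living and takes 1/12.
Aarav is living and takes 1/12.
Tarun is living and takes 1/12.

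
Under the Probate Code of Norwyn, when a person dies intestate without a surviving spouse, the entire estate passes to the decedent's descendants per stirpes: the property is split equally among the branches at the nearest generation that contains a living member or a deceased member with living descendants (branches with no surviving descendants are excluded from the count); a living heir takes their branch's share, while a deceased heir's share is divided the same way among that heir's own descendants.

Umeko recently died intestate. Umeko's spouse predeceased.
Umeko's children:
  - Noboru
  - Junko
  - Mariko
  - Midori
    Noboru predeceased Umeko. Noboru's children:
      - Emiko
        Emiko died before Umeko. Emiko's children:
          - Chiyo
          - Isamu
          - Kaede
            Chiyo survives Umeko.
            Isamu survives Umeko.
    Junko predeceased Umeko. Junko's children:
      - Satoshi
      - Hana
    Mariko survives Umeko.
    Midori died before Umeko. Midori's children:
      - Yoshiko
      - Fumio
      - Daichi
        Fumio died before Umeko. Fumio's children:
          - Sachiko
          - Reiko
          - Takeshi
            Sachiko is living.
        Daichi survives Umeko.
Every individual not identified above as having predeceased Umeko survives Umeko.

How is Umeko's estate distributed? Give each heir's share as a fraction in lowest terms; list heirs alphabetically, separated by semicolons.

There is no surviving spouse, so the entire estate passes to Umeko's descendants per stirpes.
The estate is divided into 4 equal shares of 1/4 among Noboru, Junko, Mariko, Midori.
Noboru predeceased; the 1/4 allotted to Noboru's branch passes to Noboru's issue by representation.
Emiko's line is the sole branch at this level, so the full 1/4 passes to Emiko's issue by representation.
The 1/4 is divided into 3 equal shares of 1/12 among Chiyo, Isamu, Kaede.
Chiyo is living and takes 1/12.
Isamu is living and takes 1/12.
Kaede is living and takes 1/12.
Junko predeceased; the 1/4 allotted to Junko's branch passes to Junko's issue by representation.
The 1/4 is divided into 2 equal shares of 1/8 among Satoshi, Hana.
Satoshi is living and takes 1/8.
Hana is living and takes 1/8.
Mariko is living and takes 1/4.
Midori predeceased; the 1/4 allotted to Midori's branch passes to Midori's issue by representation.
The 1/4 is divided into 3 equal shares of 1/12 among Yoshiko, Fumio, Daichi.
Yoshiko is living and takes 1/12.
Fumio predeceased; the 1/12 allotted to Fumio's branch passes to Fumio's issue by representation.
The 1/12 is divided into 3 equal shares of 1/36 among Sachiko, Reiko, Takeshi.
Sachiko is living and takes 1/36.
Reiko is living and takes 1/36.
Takeshi is living and takes 1/36.
Daichi is living and takes 1/12.

Chiyo 1/12; Daichi 1/12; Hana 1/8; Isamu 1/12; Kaede 1/12; Mariko 1/4; Reiko 1/36; Sachiko 1/36; Satoshi 1/8; Takeshi 1/36; Yoshiko 1/12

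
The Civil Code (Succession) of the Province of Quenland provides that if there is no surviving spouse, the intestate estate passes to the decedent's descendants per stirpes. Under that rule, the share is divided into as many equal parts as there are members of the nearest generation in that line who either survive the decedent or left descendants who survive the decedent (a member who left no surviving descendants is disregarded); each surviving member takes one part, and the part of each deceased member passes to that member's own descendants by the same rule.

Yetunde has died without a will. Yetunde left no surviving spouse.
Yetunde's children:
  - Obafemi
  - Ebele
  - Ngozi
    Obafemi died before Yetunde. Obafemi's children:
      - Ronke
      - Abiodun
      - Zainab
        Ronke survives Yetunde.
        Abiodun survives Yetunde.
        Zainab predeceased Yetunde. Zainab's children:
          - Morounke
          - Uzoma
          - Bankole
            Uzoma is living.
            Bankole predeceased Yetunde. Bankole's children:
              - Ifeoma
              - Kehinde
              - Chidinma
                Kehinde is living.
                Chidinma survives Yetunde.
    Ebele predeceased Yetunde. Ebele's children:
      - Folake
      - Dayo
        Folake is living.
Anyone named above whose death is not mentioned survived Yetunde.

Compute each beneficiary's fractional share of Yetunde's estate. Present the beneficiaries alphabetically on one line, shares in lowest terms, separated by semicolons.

There is no surviving spouse, so the entire estate passes to Yetunde's descendants per stirpes.
The estate is divided into 3 equal shares of 1/3 among Obafemi, Ebele, Ngozi.
Obafemi predeceased; the 1/3 allotted to Obafemi's branch passes to Obafemi's issue by representation.
The 1/3 is divided into 3 equal shares of 1/9 among Ronke, Abiodun, Zainab.
Ronke is living and takes 1/9.
Abiodun is living and takes 1/9.
Zainab predeceased; the 1/9 allotted to Zainab's branch passes to Zainab's issue by representation.
The 1/9 is divided into 3 equal shares of 1/27 among Morounke, Uzoma, Bankole.
Morounke is living and takes 1/27.
Uzoma is living and takes 1/27.
Bankole predeceased; the 1/27 allotted to Bankole's branch passes to Bankole's issue by representation.
The 1/27 is divided into 3 equal shares of 1/81 among Ifeoma, Kehinde, Chidinma.
Ifeoma is living and takes 1/81.
Kehinde is living and takes 1/81.
Chidinma is living and takes 1/81.
Ebele predeceased; the 1/3 allotted to Ebele's branch passes to Ebele's issue by representation.
The 1/3 is divided into 2 equal shares of 1/6 among Folake, Dayo.
Folake is living and takes 1/6.
Dayo is living and takes 1/6.
Ngozi is living and takes 1/3.

Abiodun 1/9; Chidinma 1/81; Dayo 1/6; Folake 1/6; Ifeoma 1/81; Kehinde 1/81; Morounke 1/27; Ngozi 1/3; Ronke 1/9; Uzoma 1/27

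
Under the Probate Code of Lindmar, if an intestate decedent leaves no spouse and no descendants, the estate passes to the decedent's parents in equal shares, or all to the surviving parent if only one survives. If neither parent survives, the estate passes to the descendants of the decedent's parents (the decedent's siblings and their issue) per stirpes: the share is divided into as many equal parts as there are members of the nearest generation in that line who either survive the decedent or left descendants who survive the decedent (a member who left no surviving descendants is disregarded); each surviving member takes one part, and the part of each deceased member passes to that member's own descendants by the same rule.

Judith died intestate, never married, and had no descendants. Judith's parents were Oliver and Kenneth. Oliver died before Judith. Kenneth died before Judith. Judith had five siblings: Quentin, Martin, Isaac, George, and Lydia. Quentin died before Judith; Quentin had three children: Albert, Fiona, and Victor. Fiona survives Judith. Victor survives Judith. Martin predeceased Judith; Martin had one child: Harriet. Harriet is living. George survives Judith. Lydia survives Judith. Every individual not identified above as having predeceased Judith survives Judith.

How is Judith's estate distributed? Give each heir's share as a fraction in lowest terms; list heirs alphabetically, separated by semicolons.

Neither parent survives and there are no descendants, so the estate passes to Judith's siblings and their issue per stirpes.
The estate is divided into 5 equal shares of 1/5 among Quentin, Martin, Isaac, George, Lydia.
Quentin predeceased; the 1/5 allotted to Quentin's branch passes to Quentin's issue by representation.
The 1/5 is divided into 3 equal shares of 1/15 among Albert, Fiona, Victor.
Albert is living and takes 1/15.
Fiona is living and takes 1/15.
Victor is living and takes 1/15.
Martin predeceased; the 1/5 allotted to Martin's branch passes to Martin's issue by representation.
Harriet is the sole taker at this level and receives the full 1/5.
Isaac is living and takes 1/5.
George is living and takes 1/5.
Lydia is living and takes 1/5.

Albert 1/15; Fiona 1/15; George 1/5; Harriet 1/5; Isaac 1/5; Lydia 1/5; Victor 1/15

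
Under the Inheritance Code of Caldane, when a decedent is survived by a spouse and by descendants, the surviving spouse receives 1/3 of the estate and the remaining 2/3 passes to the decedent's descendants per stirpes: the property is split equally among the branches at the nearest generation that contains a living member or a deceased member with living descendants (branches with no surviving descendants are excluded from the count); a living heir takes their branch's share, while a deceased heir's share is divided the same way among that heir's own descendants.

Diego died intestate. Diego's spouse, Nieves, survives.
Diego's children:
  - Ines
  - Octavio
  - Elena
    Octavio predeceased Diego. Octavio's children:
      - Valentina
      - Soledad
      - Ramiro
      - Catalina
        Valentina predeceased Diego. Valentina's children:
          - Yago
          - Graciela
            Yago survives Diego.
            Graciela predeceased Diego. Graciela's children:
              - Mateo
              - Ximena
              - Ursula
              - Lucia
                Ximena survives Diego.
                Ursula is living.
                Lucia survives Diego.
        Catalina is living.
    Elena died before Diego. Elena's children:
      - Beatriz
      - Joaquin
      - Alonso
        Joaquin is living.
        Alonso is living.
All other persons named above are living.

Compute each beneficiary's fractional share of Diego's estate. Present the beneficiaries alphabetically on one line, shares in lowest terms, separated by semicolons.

Alonso 2/27; Beatriz 2/27; Catalina 1/18; Ines 2/9; Joaquin 2/27; Lucia 1/144; Mateo 1/144; Nieves 1/3; Ramiro 1/18; Soledad 1/18; Ursula 1/144; Ximena 1/144; Yago 1/36

Nieves, as surviving spouse, takes 1/3.
The remaining 2/3 passes to Diego's descendants per stirpes.
The 2/3 is divided into 3 equal shares of 2/9 among Ines, Octavio, Elena.
Ines is living and takes 2/9.
Octavio predeceased; the 2/9 allotted to Octavio's branch passes to Octavio's issue by representation.
The 2/9 is divided into 4 equal shares of 1/18 among Valentina, Soledad, Ramiro, Catalina.
Valentina predeceased; the 1/18 allotted to Valentina's branch passes to Valentina's issue by representation.
The 1/18 is divided into 2 equal shares of 1/36 among Yago, Graciela.
Yago is living and takes 1/36.
Graciela predeceased; the 1/36 allotted to Graciela's branch passes to Graciela's issue by representation.
The 1/36 is divided into 4 equal shares of 1/144 among Mateo, Ximena, Ursula, Lucia.
Mateo is living and takes 1/144.
Ximena is living and takes 1/144.
Ursula is living and takes 1/144.
Lucia is living and takes 1/144.
Soledad is living and takes 1/18.
Ramiro is living and takes 1/18.
Catalina is living and takes 1/18.
Elena predeceased; the 2/9 allotted to Elena's branch passes to Elena's issue by representation.
The 2/9 is divided into 3 equal shares of 2/27 among Beatriz, Joaquin, Alonso.
Beatriz is living and takes 2/27.
Joaquin is living and takes 2/27.
Alonso is living and takes 2/27.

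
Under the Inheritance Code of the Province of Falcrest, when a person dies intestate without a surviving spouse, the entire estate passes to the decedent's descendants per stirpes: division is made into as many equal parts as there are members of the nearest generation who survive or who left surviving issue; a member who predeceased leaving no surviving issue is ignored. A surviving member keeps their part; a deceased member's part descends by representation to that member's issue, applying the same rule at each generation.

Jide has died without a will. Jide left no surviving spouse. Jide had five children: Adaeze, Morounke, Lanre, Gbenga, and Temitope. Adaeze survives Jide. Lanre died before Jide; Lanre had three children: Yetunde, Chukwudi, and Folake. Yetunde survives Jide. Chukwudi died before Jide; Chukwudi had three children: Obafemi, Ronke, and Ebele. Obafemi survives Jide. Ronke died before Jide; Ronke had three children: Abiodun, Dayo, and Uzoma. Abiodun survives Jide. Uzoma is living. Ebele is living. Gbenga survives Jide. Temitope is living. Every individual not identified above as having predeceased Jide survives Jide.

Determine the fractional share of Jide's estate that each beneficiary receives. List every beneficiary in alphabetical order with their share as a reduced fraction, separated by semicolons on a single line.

Abiodun 1/135; Adaeze 1/5; Dayo 1/135; Ebele 1/45; Folake 1/15; Gbenga 1/5; Morounke 1/5; Obafemi 1/45; Temitope 1/5; Uzoma 1/135; Yetunde 1/15

There is no surviving spouse, so the entire estate passes to Jide's descendants per stirpes.
The estate is divided into 5 equal shares of 1/5 among Adaeze, Morounke, Lanre, Gbenga, Temitope.
Adaeze is living and takes 1/5.
Morounke is living and takes 1/5.
Lanre predeceased; the 1/5 allotted to Lanre's branch passes to Lanre's issue by representation.
The 1/5 is divided into 3 equal shares of 1/15 among Yetunde, Chukwudi, Folake.
Yetunde is living and takes 1/15.
Chukwudi predeceased; the 1/15 allotted to Chukwudi's branch passes to Chukwudi's issue by representation.
The 1/15 is divided into 3 equal shares of 1/45 among Obafemi, Ronke, Ebele.
Obafemi is living and takes 1/45.
Ronke predeceased; the 1/45 allotted to Ronke's branch passes to Ronke's issue by representation.
The 1/45 is divided into 3 equal shares of 1/135 among Abiodun, Dayo, Uzoma.
Abiodun is living and takes 1/135.
Dayo is living and takes 1/135.
Uzoma is living and takes 1/135.
Ebele is living and takes 1/45.
Folake is living and takes 1/15.
Gbenga is living and takes 1/5.
Temitope is living and takes 1/5.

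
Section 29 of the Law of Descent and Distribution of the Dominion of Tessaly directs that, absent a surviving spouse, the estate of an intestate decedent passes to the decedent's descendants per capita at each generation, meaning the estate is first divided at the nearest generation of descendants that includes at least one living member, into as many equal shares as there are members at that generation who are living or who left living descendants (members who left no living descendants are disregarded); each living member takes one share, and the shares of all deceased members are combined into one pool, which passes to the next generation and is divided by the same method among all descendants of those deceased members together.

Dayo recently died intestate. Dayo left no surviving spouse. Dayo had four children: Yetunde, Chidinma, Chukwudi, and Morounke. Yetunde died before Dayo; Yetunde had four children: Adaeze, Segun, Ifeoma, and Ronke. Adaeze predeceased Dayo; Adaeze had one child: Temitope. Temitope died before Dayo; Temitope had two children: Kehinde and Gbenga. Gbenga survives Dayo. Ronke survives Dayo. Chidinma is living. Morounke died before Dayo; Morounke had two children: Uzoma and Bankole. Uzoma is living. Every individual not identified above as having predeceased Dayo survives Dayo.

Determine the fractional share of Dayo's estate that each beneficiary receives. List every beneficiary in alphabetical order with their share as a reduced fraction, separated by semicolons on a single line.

Bankole 1/12; Chidinma 1/4; Chukwudi 1/4; Gbenga 1/24; Ifeoma 1/12; Kehinde 1/24; Ronke 1/12; Segun 1/12; Uzoma 1/12

There is no surviving spouse, so the entire estate passes to Dayo's descendants per capita at each generation.
At generation 1 (Yetunde, Chidinma, Chukwudi, Morounke) there are 4 shares of (1)/4 = 1/4 each.
Living: Chidinma and Chukwudi — each takes 1/4.
Deceased: Yetunde and Morounke. Their combined 1/2 is pooled and carried to generation 2.
At generation 2 (Adaeze, Segun, Ifeoma, Ronke, Uzoma, Bankole) there are 6 shares of (1/2)/6 = 1/12 each.
Living: Segun, Ifeoma, Ronke, Uzoma, and Bankole — each takes 1/12.
Deceased: Adaeze. That 1/12 share is carried to generation 3.
At generation 3 (Temitope) there are 1 shares of (1/12)/1 = 1/12 each.
Deceased: Temitope. That 1/12 share is carried to generation 4.
At generation 4 (Kehinde, Gbenga) there are 2 shares of (1/12)/2 = 1/24 each.
Living: Kehinde and Gbenga — each takes 1/24.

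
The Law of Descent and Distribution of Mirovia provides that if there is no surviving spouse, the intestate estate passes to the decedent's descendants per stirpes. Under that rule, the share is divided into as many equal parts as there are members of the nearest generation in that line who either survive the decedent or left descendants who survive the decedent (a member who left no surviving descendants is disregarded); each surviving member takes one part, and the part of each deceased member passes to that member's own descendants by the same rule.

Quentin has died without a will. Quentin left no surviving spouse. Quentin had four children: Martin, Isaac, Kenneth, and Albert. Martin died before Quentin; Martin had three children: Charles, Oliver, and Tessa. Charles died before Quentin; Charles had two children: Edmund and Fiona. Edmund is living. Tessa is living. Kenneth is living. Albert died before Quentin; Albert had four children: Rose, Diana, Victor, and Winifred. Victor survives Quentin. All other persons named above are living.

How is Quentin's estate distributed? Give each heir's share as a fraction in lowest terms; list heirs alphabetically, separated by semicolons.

Diana 1/16; Edmund 1/24; Fiona 1/24; Isaac 1/4; Kenneth 1/4; Oliver 1/12; Rose 1/16; Tessa 1/12; Victor 1/16; Winifred 1/16

There is no surviving spouse, so the entire estate passes to Quentin's descendants per stirpes.
The estate is divided into 4 equal shares of 1/4 among Martin, Isaac, Kenneth, Albert.
Martin predeceased; the 1/4 allotted to Martin's branch passes to Martin's issue by representation.
The 1/4 is divided into 3 equal shares of 1/12 among Charles, Oliver, Tessa.
Charles predeceased; the 1/12 allotted to Charles's branch passes to Charles's issue by representation.
The 1/12 is divided into 2 equal shares of 1/24 among Edmund, Fiona.
Edmund is living and takes 1/24.
Fiona is living and takes 1/24.
Oliver is living and takes 1/12.
Tessa is living and takes 1/12.
Isaac is living and takes 1/4.
Kenneth is living and takes 1/4.
Albert predeceased; the 1/4 allotted to Albert's branch passes to Albert's issue by representation.
The 1/4 is divided into 4 equal shares of 1/16 among Rose, Diana, Victor, Winifred.
Rose is living and takes 1/16.
Diana is living and takes 1/16.
Victor is living and takes 1/16.
Winifred is living and takes 1/16.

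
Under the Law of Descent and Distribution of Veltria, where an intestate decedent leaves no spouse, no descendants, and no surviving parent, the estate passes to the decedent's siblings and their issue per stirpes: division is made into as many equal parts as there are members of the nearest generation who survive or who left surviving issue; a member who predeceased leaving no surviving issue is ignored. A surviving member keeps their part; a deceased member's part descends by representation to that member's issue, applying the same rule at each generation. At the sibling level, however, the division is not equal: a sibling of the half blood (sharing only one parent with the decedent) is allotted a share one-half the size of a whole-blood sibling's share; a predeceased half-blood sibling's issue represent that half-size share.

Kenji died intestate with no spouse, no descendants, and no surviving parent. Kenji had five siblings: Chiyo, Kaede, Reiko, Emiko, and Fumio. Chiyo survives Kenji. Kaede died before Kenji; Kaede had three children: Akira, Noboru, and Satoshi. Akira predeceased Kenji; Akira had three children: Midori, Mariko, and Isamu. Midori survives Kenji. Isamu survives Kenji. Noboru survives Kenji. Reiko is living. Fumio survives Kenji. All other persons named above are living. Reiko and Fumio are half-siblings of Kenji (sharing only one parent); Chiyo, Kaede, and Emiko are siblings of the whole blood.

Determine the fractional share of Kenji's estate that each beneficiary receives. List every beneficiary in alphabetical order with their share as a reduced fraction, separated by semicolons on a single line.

No spouse, descendants, or parent survives, so the estate passes to Kenji's siblings per stirpes.
Half-blood siblings count for one-half the weight of whole-blood siblings at the initial division.
Dividing 1 in proportion to weights (total weight 4): Chiyo (weight 1) → 1/4; Kaede (weight 1) → 1/4; Reiko (weight 1/2) → 1/8; Emiko (weight 1) → 1/4; Fumio (weight 1/2) → 1/8.
Chiyo is living and takes 1/4.
Kaede predeceased; the 1/4 allotted to Kaede's branch passes to Kaede's issue by representation.
The 1/4 is divided into 3 equal shares of 1/12 among Akira, Noboru, Satoshi.
Akira predeceased; the 1/12 allotted to Akira's branch passes to Akira's issue by representation.
The 1/12 is divided into 3 equal shares of 1/36 among Midori, Mariko, Isamu.
Midori is living and takes 1/36.
Mariko is living and takes 1/36.
Isamu is living and takes 1/36.
Noboru is living and takes 1/12.
Satoshi is living and takes 1/12.
Reiko is living and takes 1/8.
Emiko is living and takes 1/4.
Fumio is living and takes 1/8.

Chiyo 1/4; Emiko 1/4; Fumio 1/8; Isamu 1/36; Mariko 1/36; Midori 1/36; Noboru 1/12; Reiko 1/8; Satoshi 1/12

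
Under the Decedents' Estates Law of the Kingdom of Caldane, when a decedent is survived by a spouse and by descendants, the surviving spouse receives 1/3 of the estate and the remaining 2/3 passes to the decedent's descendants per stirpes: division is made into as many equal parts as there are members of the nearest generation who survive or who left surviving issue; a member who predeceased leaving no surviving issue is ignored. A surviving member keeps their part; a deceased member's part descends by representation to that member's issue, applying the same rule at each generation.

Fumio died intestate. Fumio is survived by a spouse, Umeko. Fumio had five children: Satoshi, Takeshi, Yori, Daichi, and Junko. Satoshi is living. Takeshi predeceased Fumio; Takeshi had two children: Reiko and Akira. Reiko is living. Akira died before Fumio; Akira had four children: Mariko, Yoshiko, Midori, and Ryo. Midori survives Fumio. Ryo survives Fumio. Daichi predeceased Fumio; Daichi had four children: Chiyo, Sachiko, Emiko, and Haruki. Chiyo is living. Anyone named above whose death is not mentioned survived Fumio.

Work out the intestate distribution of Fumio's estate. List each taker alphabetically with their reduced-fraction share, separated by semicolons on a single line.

Umeko, as surviving spouse, takes 1/3.
The remaining 2/3 passes to Fumio's descendants per stirpes.
The 2/3 is divided into 5 equal shares of 2/15 among Satoshi, Takeshi, Yori, Daichi, Junko.
Satoshi is living and takes 2/15.
Takeshi predeceased; the 2/15 allotted to Takeshi's branch passes to Takeshi's issue by representation.
The 2/15 is divided into 2 equal shares of 1/15 among Reiko, Akira.
Reiko is living and takes 1/15.
Akira predeceased; the 1/15 allotted to Akira's branch passes to Akira's issue by representation.
The 1/15 is divided into 4 equal shares of 1/60 among Mariko, Yoshiko, Midori, Ryo.
Mariko is living and takes 1/60.
Yoshiko is living and takes 1/60.
Midori is living and takes 1/60.
Ryo is living and takes 1/60.
Yori is living and takes 2/15.
Daichi predeceased; the 2/15 allotted to Daichi's branch passes to Daichi's issue by representation.
The 2/15 is divided into 4 equal shares of 1/30 among Chiyo, Sachiko, Emiko, Haruki.
Chiyo is living and takes 1/30.
Sachiko is living and takes 1/30.
Emiko is living and takes 1/30.
Haruki is living and takes 1/30.
Junko is living and takes 2/15.

Chiyo 1/30; Emiko 1/30; Haruki 1/30; Junko 2/15; Mariko 1/60; Midori 1/60; Reiko 1/15; Ryo 1/60; Sachiko 1/30; Satoshi 2/15; Umeko 1/3; Yori 2/15; Yoshiko 1/60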